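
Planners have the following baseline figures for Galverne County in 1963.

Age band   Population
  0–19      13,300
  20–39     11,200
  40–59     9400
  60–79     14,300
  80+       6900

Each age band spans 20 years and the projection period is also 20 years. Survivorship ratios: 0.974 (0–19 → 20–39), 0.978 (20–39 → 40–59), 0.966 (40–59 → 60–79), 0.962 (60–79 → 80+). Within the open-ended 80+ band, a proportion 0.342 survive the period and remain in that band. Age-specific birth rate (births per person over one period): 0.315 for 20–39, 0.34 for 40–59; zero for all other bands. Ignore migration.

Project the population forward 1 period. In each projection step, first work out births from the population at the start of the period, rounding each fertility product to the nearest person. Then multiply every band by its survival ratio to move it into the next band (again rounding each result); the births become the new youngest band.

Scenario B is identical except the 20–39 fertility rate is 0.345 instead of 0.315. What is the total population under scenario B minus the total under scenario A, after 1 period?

(Groups numbered youngest = 1 to oldest = 5.)
Period 1:
Births: 11200 × 0.315 = 3528 ; 9400 × 0.34 = 3196 → 6724
Group 2: 13300 × 0.974 = 12954
Group 3: 11200 × 0.978 = 10954
Group 4: 9400 × 0.966 = 9080
Group 5: 14300 × 0.962 + 6900 × 0.342 = 13757 + 2360 = 16117
Population now: 0–19=6724, 20–39=12954, 40–59=10954, 60–79=9080, 80+=16117
Scenario A total after 1 period: 55829
Scenario B projection —
Period 1:
Births: 11200 × 0.345 = 3864 ; 9400 × 0.34 = 3196 → 7060
Group 2: 13300 × 0.974 = 12954
Group 3: 11200 × 0.978 = 10954
Group 4: 9400 × 0.966 = 9080
Group 5: 14300 × 0.962 + 6900 × 0.342 = 13757 + 2360 = 16117
Population now: 0–19=7060, 20–39=12954, 40–59=10954, 60–79=9080, 80+=16117
Scenario B total after 1 period: 56165
Difference B − A = 56165 − 55829 = 336

336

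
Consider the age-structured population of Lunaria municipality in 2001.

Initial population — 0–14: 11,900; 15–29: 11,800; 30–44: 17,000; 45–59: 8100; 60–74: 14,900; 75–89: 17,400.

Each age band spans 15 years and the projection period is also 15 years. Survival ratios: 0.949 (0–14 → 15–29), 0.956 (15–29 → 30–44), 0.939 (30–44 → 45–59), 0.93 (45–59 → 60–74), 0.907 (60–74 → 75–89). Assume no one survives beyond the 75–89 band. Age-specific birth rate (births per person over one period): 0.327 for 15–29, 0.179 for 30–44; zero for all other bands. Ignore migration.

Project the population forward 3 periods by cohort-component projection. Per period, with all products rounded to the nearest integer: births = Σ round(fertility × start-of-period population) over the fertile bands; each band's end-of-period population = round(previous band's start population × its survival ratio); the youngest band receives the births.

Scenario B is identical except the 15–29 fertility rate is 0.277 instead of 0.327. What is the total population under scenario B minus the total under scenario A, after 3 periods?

(Bands numbered youngest = 1 to oldest = 6.)
Period 1:
Births: 11800 × 0.327 = 3859 ; 17000 × 0.179 = 3043 → total 6902
Band 2: 11900 × 0.949 = 11293
Band 3: 11800 × 0.956 = 11281
Band 4: 17000 × 0.939 = 15963
Band 5: 8100 × 0.93 = 7533
Band 6: 14900 × 0.907 = 13514
Population now: 0–14=6902, 15–29=11293, 30–44=11281, 45–59=15963, 60–74=7533, 75–89=13514
Period 2:
Births: 11293 × 0.327 = 3693 ; 11281 × 0.179 = 2019 → total 5712
Band 2: 6902 × 0.949 = 6550
Band 3: 11293 × 0.956 = 10796
Band 4: 11281 × 0.939 = 10593
Band 5: 15963 × 0.93 = 14846
Band 6: 7533 × 0.907 = 6832
Population now: 0–14=5712, 15–29=6550, 30–44=10796, 45–59=10593, 60–74=14846, 75–89=6832
Period 3:
Births: 6550 × 0.327 = 2142 ; 10796 × 0.179 = 1932 → total 4074
Band 2: 5712 × 0.949 = 5421
Band 3: 6550 × 0.956 = 6262
Band 4: 10796 × 0.939 = 10137
Band 5: 10593 × 0.93 = 9851
Band 6: 14846 × 0.907 = 13465
Population now: 0–14=4074, 15–29=5421, 30–44=6262, 45–59=10137, 60–74=9851, 75–89=13465
Scenario A total after 3 periods: 49210
Scenario B projection —
Period 1:
Births: 11800 × 0.277 = 3269 ; 17000 × 0.179 = 3043 → total 6312
Band 2: 11900 × 0.949 = 11293
Band 3: 11800 × 0.956 = 11281
Band 4: 17000 × 0.939 = 15963
Band 5: 8100 × 0.93 = 7533
Band 6: 14900 × 0.907 = 13514
Population now: 0–14=6312, 15–29=11293, 30–44=11281, 45–59=15963, 60–74=7533, 75–89=13514
Period 2:
Births: 11293 × 0.277 = 3128 ; 11281 × 0.179 = 2019 → total 5147
Band 2: 6312 × 0.949 = 5990
Band 3: 11293 × 0.956 = 10796
Band 4: 11281 × 0.939 = 10593
Band 5: 15963 × 0.93 = 14846
Band 6: 7533 × 0.907 = 6832
Population now: 0–14=5147, 15–29=5990, 30–44=10796, 45–59=10593, 60–74=14846, 75–89=6832
Period 3:
Births: 5990 × 0.277 = 1659 ; 10796 × 0.179 = 1932 → total 3591
Band 2: 5147 × 0.949 = 4885
Band 3: 5990 × 0.956 = 5726
Band 4: 10796 × 0.939 = 10137
Band 5: 10593 × 0.93 = 9851
Band 6: 14846 × 0.907 = 13465
Population now: 0–14=3591, 15–29=4885, 30–44=5726, 45–59=10137, 60–74=9851, 75–89=13465
Scenario B total after 3 periods: 47655
Difference B − A = 47655 − 49210 = -1555

-1555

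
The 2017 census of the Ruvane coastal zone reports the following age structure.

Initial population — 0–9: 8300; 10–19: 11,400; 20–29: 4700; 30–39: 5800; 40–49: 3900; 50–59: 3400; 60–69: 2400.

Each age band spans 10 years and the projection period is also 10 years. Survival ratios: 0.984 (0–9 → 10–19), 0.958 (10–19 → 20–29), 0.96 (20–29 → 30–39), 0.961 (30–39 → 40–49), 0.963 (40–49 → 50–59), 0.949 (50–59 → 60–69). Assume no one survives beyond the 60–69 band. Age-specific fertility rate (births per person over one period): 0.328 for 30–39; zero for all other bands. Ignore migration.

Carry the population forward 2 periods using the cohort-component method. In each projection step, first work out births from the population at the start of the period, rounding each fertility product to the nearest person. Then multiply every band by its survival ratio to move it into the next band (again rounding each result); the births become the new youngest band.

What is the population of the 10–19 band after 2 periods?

1872

— Period 1 —
Births: 5800 * 0.328 = 1902
10–19: 8300 * 0.984 = 8167
20–29: 11400 * 0.958 = 10921
30–39: 4700 * 0.96 = 4512
40–49: 5800 * 0.961 = 5574
50–59: 3900 * 0.963 = 3756
60–69: 3400 * 0.949 = 3227
Giving 1902 / 8167 / 10921 / 4512 / 5574 / 3756 / 3227.
— Period 2 —
Births: 4512 * 0.328 = 1480
10–19: 1902 * 0.984 = 1872
20–29: 8167 * 0.958 = 7824
30–39: 10921 * 0.96 = 10484
40–49: 4512 * 0.961 = 4336
50–59: 5574 * 0.963 = 5368
60–69: 3756 * 0.949 = 3564
Giving 1480 / 1872 / 7824 / 10484 / 4336 / 5368 / 3564.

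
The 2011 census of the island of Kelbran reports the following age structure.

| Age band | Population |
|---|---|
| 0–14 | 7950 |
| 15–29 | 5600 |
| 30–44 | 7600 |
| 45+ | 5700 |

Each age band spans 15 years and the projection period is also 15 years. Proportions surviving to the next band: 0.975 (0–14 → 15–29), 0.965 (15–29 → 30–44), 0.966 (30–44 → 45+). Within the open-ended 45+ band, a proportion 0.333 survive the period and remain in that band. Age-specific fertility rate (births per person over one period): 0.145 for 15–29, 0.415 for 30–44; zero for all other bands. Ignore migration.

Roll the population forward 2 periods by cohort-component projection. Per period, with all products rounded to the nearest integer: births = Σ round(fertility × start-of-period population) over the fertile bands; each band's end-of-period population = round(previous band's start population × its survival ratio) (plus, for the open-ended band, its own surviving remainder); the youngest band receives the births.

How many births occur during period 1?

3966

Call the bands 1 to 4, youngest first.
— Period 1 —
Births: 5600 * 0.145 = 812 ; 7600 * 0.415 = 3154 — total 3966
Band 2: 7950 * 0.975 = 7751
Band 3: 5600 * 0.965 = 5404
Band 4: 7600 * 0.966 + 5700 * 0.333 = 7342 + 1898 = 9240
Giving 3966 / 7751 / 5404 / 9240.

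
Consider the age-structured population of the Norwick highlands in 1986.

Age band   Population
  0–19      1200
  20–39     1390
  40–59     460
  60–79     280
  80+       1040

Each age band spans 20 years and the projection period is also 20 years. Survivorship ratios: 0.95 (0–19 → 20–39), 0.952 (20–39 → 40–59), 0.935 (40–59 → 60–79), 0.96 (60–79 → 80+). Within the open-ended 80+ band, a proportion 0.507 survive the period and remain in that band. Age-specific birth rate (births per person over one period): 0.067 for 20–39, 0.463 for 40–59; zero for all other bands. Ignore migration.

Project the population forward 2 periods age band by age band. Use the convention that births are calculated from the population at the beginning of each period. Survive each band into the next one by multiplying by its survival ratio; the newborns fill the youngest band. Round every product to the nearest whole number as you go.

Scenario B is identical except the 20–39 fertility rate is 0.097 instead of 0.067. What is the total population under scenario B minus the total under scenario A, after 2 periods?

Period 1.
Births: 1390 * 0.067 = 93 ; 460 * 0.463 = 213 — total 306
20–39: 1200 * 0.95 = 1140
40–59: 1390 * 0.952 = 1323
60–79: 460 * 0.935 = 430
80+: 280 * 0.96 + 1040 * 0.507 = 269 + 527 = 796
Giving 306 / 1140 / 1323 / 430 / 796.
Period 2.
Births: 1140 * 0.067 = 76 ; 1323 * 0.463 = 613 — total 689
20–39: 306 * 0.95 = 291
40–59: 1140 * 0.952 = 1085
60–79: 1323 * 0.935 = 1237
80+: 430 * 0.96 + 796 * 0.507 = 413 + 404 = 817
Giving 689 / 291 / 1085 / 1237 / 817.
Scenario A total after 2 periods: 4119
Scenario B projection —
Period 1.
Births: 1390 * 0.097 = 135 ; 460 * 0.463 = 213 — total 348
20–39: 1200 * 0.95 = 1140
40–59: 1390 * 0.952 = 1323
60–79: 460 * 0.935 = 430
80+: 280 * 0.96 + 1040 * 0.507 = 269 + 527 = 796
Giving 348 / 1140 / 1323 / 430 / 796.
Period 2.
Births: 1140 * 0.097 = 111 ; 1323 * 0.463 = 613 — total 724
20–39: 348 * 0.95 = 331
40–59: 1140 * 0.952 = 1085
60–79: 1323 * 0.935 = 1237
80+: 430 * 0.96 + 796 * 0.507 = 413 + 404 = 817
Giving 724 / 331 / 1085 / 1237 / 817.
Scenario B total after 2 periods: 4194
Difference B − A = 4194 − 4119 = 75

75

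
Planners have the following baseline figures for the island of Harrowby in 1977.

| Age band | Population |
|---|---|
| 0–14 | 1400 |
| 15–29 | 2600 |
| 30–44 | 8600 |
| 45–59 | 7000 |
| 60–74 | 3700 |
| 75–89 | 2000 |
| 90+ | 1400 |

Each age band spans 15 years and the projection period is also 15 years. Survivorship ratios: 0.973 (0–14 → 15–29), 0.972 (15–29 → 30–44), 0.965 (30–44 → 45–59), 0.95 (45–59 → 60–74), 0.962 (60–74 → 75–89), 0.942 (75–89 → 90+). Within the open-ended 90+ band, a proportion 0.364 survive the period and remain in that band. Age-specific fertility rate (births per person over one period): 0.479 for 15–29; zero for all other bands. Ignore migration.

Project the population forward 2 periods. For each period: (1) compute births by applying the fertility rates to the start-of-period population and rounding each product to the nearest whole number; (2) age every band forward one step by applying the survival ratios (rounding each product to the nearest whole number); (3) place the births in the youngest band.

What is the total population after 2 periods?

[period 1]
Births: 2600 * 0.479 = 1245
15–29: 1400 * 0.973 = 1362
30–44: 2600 * 0.972 = 2527
45–59: 8600 * 0.965 = 8299
60–74: 7000 * 0.95 = 6650
75–89: 3700 * 0.962 = 3559
90+: 2000 * 0.942 + 1400 * 0.364 = 1884 + 510 = 2394
End of period: [1245, 1362, 2527, 8299, 6650, 3559, 2394]
[period 2]
Births: 1362 * 0.479 = 652
15–29: 1245 * 0.973 = 1211
30–44: 1362 * 0.972 = 1324
45–59: 2527 * 0.965 = 2439
60–74: 8299 * 0.95 = 7884
75–89: 6650 * 0.962 = 6397
90+: 3559 * 0.942 + 2394 * 0.364 = 3353 + 871 = 4224
End of period: [652, 1211, 1324, 2439, 7884, 6397, 4224]
Total after period 2: 652 + 1211 + 1324 + 2439 + 7884 + 6397 + 4224 = 24131

24131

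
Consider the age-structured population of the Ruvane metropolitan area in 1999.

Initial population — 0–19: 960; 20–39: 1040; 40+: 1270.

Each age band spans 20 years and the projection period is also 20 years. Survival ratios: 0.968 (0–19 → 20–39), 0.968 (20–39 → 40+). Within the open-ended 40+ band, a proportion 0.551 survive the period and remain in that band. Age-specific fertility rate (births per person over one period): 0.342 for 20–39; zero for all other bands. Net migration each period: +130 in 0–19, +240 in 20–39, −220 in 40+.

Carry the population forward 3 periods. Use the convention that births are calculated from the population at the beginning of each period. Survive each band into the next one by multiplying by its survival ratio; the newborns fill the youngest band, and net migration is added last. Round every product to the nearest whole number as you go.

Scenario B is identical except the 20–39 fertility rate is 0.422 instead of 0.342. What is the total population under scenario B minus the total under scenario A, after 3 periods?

— Period 1 —
Births: 1040 × 0.342 = 356
20–39: 960 × 0.968 = 929
40+: 1040 × 0.968 + 1270 × 0.551 = 1007 + 700 = 1707
Net migration: 0–19 + 130 → 486; 20–39 + 240 → 1169; 40+ − 220 → 1487
End of period: [486, 1169, 1487]
— Period 2 —
Births: 1169 × 0.342 = 400
20–39: 486 × 0.968 = 470
40+: 1169 × 0.968 + 1487 × 0.551 = 1132 + 819 = 1951
Net migration: 0–19 + 130 → 530; 20–39 + 240 → 710; 40+ − 220 → 1731
End of period: [530, 710, 1731]
— Period 3 —
Births: 710 × 0.342 = 243
20–39: 530 × 0.968 = 513
40+: 710 × 0.968 + 1731 × 0.551 = 687 + 954 = 1641
Net migration: 0–19 + 130 → 373; 20–39 + 240 → 753; 40+ − 220 → 1421
End of period: [373, 753, 1421]
Scenario A total after 3 periods: 2547
Scenario B projection —
— Period 1 —
Births: 1040 × 0.422 = 439
20–39: 960 × 0.968 = 929
40+: 1040 × 0.968 + 1270 × 0.551 = 1007 + 700 = 1707
Net migration: 0–19 + 130 → 569; 20–39 + 240 → 1169; 40+ − 220 → 1487
End of period: [569, 1169, 1487]
— Period 2 —
Births: 1169 × 0.422 = 493
20–39: 569 × 0.968 = 551
40+: 1169 × 0.968 + 1487 × 0.551 = 1132 + 819 = 1951
Net migration: 0–19 + 130 → 623; 20–39 + 240 → 791; 40+ − 220 → 1731
End of period: [623, 791, 1731]
— Period 3 —
Births: 791 × 0.422 = 334
20–39: 623 × 0.968 = 603
40+: 791 × 0.968 + 1731 × 0.551 = 766 + 954 = 1720
Net migration: 0–19 + 130 → 464; 20–39 + 240 → 843; 40+ − 220 → 1500
End of period: [464, 843, 1500]
Scenario B total after 3 periods: 2807
Difference B − A = 2807 − 2547 = 260

260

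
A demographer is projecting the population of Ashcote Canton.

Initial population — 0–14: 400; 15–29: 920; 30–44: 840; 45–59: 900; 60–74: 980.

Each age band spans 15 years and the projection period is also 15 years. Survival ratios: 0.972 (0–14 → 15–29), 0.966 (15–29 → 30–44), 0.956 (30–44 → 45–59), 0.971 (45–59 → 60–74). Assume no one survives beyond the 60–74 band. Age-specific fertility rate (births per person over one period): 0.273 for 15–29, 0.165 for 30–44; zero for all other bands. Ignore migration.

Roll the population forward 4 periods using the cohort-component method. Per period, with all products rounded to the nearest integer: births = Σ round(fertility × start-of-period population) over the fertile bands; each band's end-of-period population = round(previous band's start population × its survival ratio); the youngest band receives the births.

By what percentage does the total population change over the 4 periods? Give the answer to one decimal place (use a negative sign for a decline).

-69.7

Period 1.
Births: 920 × 0.273 = 251, 840 × 0.165 = 139 — total 390
15–29: 400 × 0.972 = 389
30–44: 920 × 0.966 = 889
45–59: 840 × 0.956 = 803
60–74: 900 × 0.971 = 874
Giving 390 / 389 / 889 / 803 / 874.
Period 2.
Births: 389 × 0.273 = 106, 889 × 0.165 = 147 — total 253
15–29: 390 × 0.972 = 379
30–44: 389 × 0.966 = 376
45–59: 889 × 0.956 = 850
60–74: 803 × 0.971 = 780
Giving 253 / 379 / 376 / 850 / 780.
Period 3.
Births: 379 × 0.273 = 103, 376 × 0.165 = 62 — total 165
15–29: 253 × 0.972 = 246
30–44: 379 × 0.966 = 366
45–59: 376 × 0.956 = 359
60–74: 850 × 0.971 = 825
Giving 165 / 246 / 366 / 359 / 825.
Period 4.
Births: 246 × 0.273 = 67, 366 × 0.165 = 60 — total 127
15–29: 165 × 0.972 = 160
30–44: 246 × 0.966 = 238
45–59: 366 × 0.956 = 350
60–74: 359 × 0.971 = 349
Giving 127 / 160 / 238 / 350 / 349.
Total: 4040 → 1224; change = -2816; percentage change = -69.7%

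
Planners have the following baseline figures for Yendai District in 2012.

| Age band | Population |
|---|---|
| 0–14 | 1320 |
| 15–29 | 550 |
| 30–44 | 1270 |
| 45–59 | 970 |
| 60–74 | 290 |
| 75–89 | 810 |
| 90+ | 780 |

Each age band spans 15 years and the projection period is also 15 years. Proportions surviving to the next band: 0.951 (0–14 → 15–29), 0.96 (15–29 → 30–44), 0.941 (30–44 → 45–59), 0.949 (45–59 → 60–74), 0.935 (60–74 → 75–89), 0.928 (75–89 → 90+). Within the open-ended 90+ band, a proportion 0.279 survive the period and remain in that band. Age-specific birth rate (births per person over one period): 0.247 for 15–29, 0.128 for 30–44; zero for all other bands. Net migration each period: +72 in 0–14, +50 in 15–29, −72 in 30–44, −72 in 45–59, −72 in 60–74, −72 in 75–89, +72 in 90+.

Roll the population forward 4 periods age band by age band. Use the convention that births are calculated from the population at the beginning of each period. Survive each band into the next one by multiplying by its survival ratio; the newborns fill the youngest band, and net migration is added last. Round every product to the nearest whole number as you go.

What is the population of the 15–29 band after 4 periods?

357

Call the bands 1 to 7, youngest first.
Period 1.
Births: 550 * 0.247 = 136, 1270 * 0.128 = 163 ⇒ total 299
Band 2: 1320 * 0.951 = 1255
Band 3: 550 * 0.96 = 528
Band 4: 1270 * 0.941 = 1195
Band 5: 970 * 0.949 = 921
Band 6: 290 * 0.935 = 271
Band 7: 810 * 0.928 + 780 * 0.279 = 752 + 218 = 970
Net migration: Band 1 + 72 → 371; Band 2 + 50 → 1305; Band 3 − 72 → 456; Band 4 − 72 → 1123; Band 5 − 72 → 849; Band 6 − 72 → 199; Band 7 + 72 → 1042
End of period: [371, 1305, 456, 1123, 849, 199, 1042]
Period 2.
Births: 1305 * 0.247 = 322, 456 * 0.128 = 58 ⇒ total 380
Band 2: 371 * 0.951 = 353
Band 3: 1305 * 0.96 = 1253
Band 4: 456 * 0.941 = 429
Band 5: 1123 * 0.949 = 1066
Band 6: 849 * 0.935 = 794
Band 7: 199 * 0.928 + 1042 * 0.279 = 185 + 291 = 476
Net migration: Band 1 + 72 → 452; Band 2 + 50 → 403; Band 3 − 72 → 1181; Band 4 − 72 → 357; Band 5 − 72 → 994; Band 6 − 72 → 722; Band 7 + 72 → 548
End of period: [452, 403, 1181, 357, 994, 722, 548]
Period 3.
Births: 403 * 0.247 = 100, 1181 * 0.128 = 151 ⇒ total 251
Band 2: 452 * 0.951 = 430
Band 3: 403 * 0.96 = 387
Band 4: 1181 * 0.941 = 1111
Band 5: 357 * 0.949 = 339
Band 6: 994 * 0.935 = 929
Band 7: 722 * 0.928 + 548 * 0.279 = 670 + 153 = 823
Net migration: Band 1 + 72 → 323; Band 2 + 50 → 480; Band 3 − 72 → 315; Band 4 − 72 → 1039; Band 5 − 72 → 267; Band 6 − 72 → 857; Band 7 + 72 → 895
End of period: [323, 480, 315, 1039, 267, 857, 895]
Period 4.
Births: 480 * 0.247 = 119, 315 * 0.128 = 40 ⇒ total 159
Band 2: 323 * 0.951 = 307
Band 3: 480 * 0.96 = 461
Band 4: 315 * 0.941 = 296
Band 5: 1039 * 0.949 = 986
Band 6: 267 * 0.935 = 250
Band 7: 857 * 0.928 + 895 * 0.279 = 795 + 250 = 1045
Net migration: Band 1 + 72 → 231; Band 2 + 50 → 357; Band 3 − 72 → 389; Band 4 − 72 → 224; Band 5 − 72 → 914; Band 6 − 72 → 178; Band 7 + 72 → 1117
End of period: [231, 357, 389, 224, 914, 178, 1117]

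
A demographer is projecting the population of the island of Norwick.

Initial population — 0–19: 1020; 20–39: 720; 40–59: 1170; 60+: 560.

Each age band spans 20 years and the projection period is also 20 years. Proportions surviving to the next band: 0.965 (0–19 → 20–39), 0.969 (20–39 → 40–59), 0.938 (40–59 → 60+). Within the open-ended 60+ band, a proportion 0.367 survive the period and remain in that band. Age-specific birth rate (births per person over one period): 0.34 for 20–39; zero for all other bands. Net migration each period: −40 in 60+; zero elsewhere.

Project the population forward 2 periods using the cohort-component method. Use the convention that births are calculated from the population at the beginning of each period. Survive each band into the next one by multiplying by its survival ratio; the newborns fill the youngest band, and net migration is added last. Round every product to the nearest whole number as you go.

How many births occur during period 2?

Numbering the bands 1..4 from youngest to oldest:
Period 1.
Births: 720 * 0.34 = 245
Band 2: 1020 * 0.965 = 984
Band 3: 720 * 0.969 = 698
Band 4: 1170 * 0.938 + 560 * 0.367 = 1097 + 206 = 1303
Net migration: Band 4 − 40 → 1263
Giving 245 / 984 / 698 / 1263.
Period 2.
Births: 984 * 0.34 = 335
Band 2: 245 * 0.965 = 236
Band 3: 984 * 0.969 = 953
Band 4: 698 * 0.938 + 1263 * 0.367 = 655 + 464 = 1119
Net migration: Band 4 − 40 → 1079
Giving 335 / 236 / 953 / 1079.

335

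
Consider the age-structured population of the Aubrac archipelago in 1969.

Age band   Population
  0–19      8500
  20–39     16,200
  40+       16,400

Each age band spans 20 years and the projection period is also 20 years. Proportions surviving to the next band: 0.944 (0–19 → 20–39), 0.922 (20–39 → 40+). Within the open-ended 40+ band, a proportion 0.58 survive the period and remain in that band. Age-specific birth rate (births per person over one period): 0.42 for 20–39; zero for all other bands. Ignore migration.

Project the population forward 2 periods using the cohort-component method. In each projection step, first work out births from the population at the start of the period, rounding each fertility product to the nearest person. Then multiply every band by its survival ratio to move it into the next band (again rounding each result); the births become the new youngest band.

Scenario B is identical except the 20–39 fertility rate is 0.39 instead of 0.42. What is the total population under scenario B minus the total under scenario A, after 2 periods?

-700

Let band 1 be 0–19 through band 3 = 40+.
— Period 1 —
Births: 16200 × 0.42 = 6804
Band 2: 8500 × 0.944 = 8024
Band 3: 16200 × 0.922 + 16400 × 0.58 = 14936 + 9512 = 24448
End of period: [6804, 8024, 24448]
— Period 2 —
Births: 8024 × 0.42 = 3370
Band 2: 6804 × 0.944 = 6423
Band 3: 8024 × 0.922 + 24448 × 0.58 = 7398 + 14180 = 21578
End of period: [3370, 6423, 21578]
Scenario A total after 2 periods: 31371
Scenario B projection —
— Period 1 —
Births: 16200 × 0.39 = 6318
Band 2: 8500 × 0.944 = 8024
Band 3: 16200 × 0.922 + 16400 × 0.58 = 14936 + 9512 = 24448
End of period: [6318, 8024, 24448]
— Period 2 —
Births: 8024 × 0.39 = 3129
Band 2: 6318 × 0.944 = 5964
Band 3: 8024 × 0.922 + 24448 × 0.58 = 7398 + 14180 = 21578
End of period: [3129, 5964, 21578]
Scenario B total after 2 periods: 30671
Difference B − A = 30671 − 31371 = -700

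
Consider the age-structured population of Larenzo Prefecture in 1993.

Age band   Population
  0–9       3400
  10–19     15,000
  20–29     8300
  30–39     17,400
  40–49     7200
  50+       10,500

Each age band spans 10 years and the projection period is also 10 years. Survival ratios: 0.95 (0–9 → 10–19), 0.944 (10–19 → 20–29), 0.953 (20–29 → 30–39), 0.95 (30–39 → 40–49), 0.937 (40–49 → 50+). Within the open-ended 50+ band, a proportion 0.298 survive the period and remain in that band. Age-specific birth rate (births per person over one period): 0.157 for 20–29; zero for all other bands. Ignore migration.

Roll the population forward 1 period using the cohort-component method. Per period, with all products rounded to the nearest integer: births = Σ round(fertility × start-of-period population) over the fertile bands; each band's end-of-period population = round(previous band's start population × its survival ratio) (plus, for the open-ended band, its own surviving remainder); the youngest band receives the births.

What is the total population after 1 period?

53008

(Groups numbered youngest = 1 to oldest = 6.)
— Period 1 —
Births: 8300 * 0.157 = 1303
Group 2: 3400 * 0.95 = 3230
Group 3: 15000 * 0.944 = 14160
Group 4: 8300 * 0.953 = 7910
Group 5: 17400 * 0.95 = 16530
Group 6: 7200 * 0.937 + 10500 * 0.298 = 6746 + 3129 = 9875
→ [1303, 3230, 14160, 7910, 16530, 9875]
Total after period 1: 1303 + 3230 + 14160 + 7910 + 16530 + 9875 = 53008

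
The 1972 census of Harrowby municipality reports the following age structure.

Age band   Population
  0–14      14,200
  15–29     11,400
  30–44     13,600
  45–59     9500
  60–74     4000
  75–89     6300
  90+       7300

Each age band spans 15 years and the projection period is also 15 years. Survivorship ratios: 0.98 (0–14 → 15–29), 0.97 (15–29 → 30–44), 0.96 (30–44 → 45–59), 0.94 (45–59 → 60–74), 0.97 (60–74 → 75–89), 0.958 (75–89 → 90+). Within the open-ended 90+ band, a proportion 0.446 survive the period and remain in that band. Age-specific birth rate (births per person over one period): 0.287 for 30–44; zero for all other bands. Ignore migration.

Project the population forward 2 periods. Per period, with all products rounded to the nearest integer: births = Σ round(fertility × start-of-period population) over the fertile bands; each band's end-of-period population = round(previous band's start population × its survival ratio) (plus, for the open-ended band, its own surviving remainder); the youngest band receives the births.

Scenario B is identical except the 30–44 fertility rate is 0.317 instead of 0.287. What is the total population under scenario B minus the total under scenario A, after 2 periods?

731

— Period 1 —
Births: 13600 × 0.287 = 3903
15–29: 14200 × 0.98 = 13916
30–44: 11400 × 0.97 = 11058
45–59: 13600 × 0.96 = 13056
60–74: 9500 × 0.94 = 8930
75–89: 4000 × 0.97 = 3880
90+: 6300 × 0.958 + 7300 × 0.446 = 6035 + 3256 = 9291
End of period: [3903, 13916, 11058, 13056, 8930, 3880, 9291]
— Period 2 —
Births: 11058 × 0.287 = 3174
15–29: 3903 × 0.98 = 3825
30–44: 13916 × 0.97 = 13499
45–59: 11058 × 0.96 = 10616
60–74: 13056 × 0.94 = 12273
75–89: 8930 × 0.97 = 8662
90+: 3880 × 0.958 + 9291 × 0.446 = 3717 + 4144 = 7861
End of period: [3174, 3825, 13499, 10616, 12273, 8662, 7861]
Scenario A total after 2 periods: 59910
Scenario B projection —
— Period 1 —
Births: 13600 × 0.317 = 4311
15–29: 14200 × 0.98 = 13916
30–44: 11400 × 0.97 = 11058
45–59: 13600 × 0.96 = 13056
60–74: 9500 × 0.94 = 8930
75–89: 4000 × 0.97 = 3880
90+: 6300 × 0.958 + 7300 × 0.446 = 6035 + 3256 = 9291
End of period: [4311, 13916, 11058, 13056, 8930, 3880, 9291]
— Period 2 —
Births: 11058 × 0.317 = 3505
15–29: 4311 × 0.98 = 4225
30–44: 13916 × 0.97 = 13499
45–59: 11058 × 0.96 = 10616
60–74: 13056 × 0.94 = 12273
75–89: 8930 × 0.97 = 8662
90+: 3880 × 0.958 + 9291 × 0.446 = 3717 + 4144 = 7861
End of period: [3505, 4225, 13499, 10616, 12273, 8662, 7861]
Scenario B total after 2 periods: 60641
Difference B − A = 60641 − 59910 = 731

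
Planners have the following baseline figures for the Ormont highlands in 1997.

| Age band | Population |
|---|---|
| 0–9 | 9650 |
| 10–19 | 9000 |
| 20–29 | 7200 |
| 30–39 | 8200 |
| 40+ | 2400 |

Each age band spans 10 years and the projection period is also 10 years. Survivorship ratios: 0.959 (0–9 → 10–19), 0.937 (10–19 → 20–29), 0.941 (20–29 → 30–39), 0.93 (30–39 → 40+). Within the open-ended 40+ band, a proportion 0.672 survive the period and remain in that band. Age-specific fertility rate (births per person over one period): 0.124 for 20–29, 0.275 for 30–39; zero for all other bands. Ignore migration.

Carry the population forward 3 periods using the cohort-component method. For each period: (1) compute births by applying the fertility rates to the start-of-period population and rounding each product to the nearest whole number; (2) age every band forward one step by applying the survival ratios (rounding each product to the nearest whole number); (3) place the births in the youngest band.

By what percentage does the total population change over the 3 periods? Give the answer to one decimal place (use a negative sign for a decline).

-10.0

After projecting period 1:
Births: 7200 × 0.124 = 893, 8200 × 0.275 = 2255 → total 3148
10–19: 9650 × 0.959 = 9254
20–29: 9000 × 0.937 = 8433
30–39: 7200 × 0.941 = 6775
40+: 8200 × 0.93 + 2400 × 0.672 = 7626 + 1613 = 9239
End of period: [3148, 9254, 8433, 6775, 9239]
After projecting period 2:
Births: 8433 × 0.124 = 1046, 6775 × 0.275 = 1863 → total 2909
10–19: 3148 × 0.959 = 3019
20–29: 9254 × 0.937 = 8671
30–39: 8433 × 0.941 = 7935
40+: 6775 × 0.93 + 9239 × 0.672 = 6301 + 6209 = 12510
End of period: [2909, 3019, 8671, 7935, 12510]
After projecting period 3:
Births: 8671 × 0.124 = 1075, 7935 × 0.275 = 2182 → total 3257
10–19: 2909 × 0.959 = 2790
20–29: 3019 × 0.937 = 2829
30–39: 8671 × 0.941 = 8159
40+: 7935 × 0.93 + 12510 × 0.672 = 7380 + 8407 = 15787
End of period: [3257, 2790, 2829, 8159, 15787]
Total: 36450 → 32822; change = -3628; percentage change = -10.0%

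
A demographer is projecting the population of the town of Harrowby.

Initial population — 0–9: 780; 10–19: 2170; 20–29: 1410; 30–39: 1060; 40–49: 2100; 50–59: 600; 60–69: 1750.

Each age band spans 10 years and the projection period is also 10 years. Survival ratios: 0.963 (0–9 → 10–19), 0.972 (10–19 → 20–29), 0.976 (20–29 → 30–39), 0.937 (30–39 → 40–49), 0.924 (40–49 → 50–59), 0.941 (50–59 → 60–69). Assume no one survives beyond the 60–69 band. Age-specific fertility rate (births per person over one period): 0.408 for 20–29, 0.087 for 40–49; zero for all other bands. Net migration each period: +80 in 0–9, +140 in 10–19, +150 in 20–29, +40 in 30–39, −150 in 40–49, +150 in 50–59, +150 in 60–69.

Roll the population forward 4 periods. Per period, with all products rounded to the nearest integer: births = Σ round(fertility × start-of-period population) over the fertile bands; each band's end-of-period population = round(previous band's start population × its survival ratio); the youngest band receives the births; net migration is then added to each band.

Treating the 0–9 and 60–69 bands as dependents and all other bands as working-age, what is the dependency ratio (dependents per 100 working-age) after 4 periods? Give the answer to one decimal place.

— Period 1 —
Births: 1410 * 0.408 = 575  |  2100 * 0.087 = 183 → 758
10–19: 780 * 0.963 = 751
20–29: 2170 * 0.972 = 2109
30–39: 1410 * 0.976 = 1376
40–49: 1060 * 0.937 = 993
50–59: 2100 * 0.924 = 1940
60–69: 600 * 0.941 = 565
Net migration: 0–9 + 80 → 838; 10–19 + 140 → 891; 20–29 + 150 → 2259; 30–39 + 40 → 1416; 40–49 − 150 → 843; 50–59 + 150 → 2090; 60–69 + 150 → 715
Giving 838 / 891 / 2259 / 1416 / 843 / 2090 / 715.
— Period 2 —
Births: 2259 * 0.408 = 922  |  843 * 0.087 = 73 → 995
10–19: 838 * 0.963 = 807
20–29: 891 * 0.972 = 866
30–39: 2259 * 0.976 = 2205
40–49: 1416 * 0.937 = 1327
50–59: 843 * 0.924 = 779
60–69: 2090 * 0.941 = 1967
Net migration: 0–9 + 80 → 1075; 10–19 + 140 → 947; 20–29 + 150 → 1016; 30–39 + 40 → 2245; 40–49 − 150 → 1177; 50–59 + 150 → 929; 60–69 + 150 → 2117
Giving 1075 / 947 / 1016 / 2245 / 1177 / 929 / 2117.
— Period 3 —
Births: 1016 * 0.408 = 415  |  1177 * 0.087 = 102 → 517
10–19: 1075 * 0.963 = 1035
20–29: 947 * 0.972 = 920
30–39: 1016 * 0.976 = 992
40–49: 2245 * 0.937 = 2104
50–59: 1177 * 0.924 = 1088
60–69: 929 * 0.941 = 874
Net migration: 0–9 + 80 → 597; 10–19 + 140 → 1175; 20–29 + 150 → 1070; 30–39 + 40 → 1032; 40–49 − 150 → 1954; 50–59 + 150 → 1238; 60–69 + 150 → 1024
Giving 597 / 1175 / 1070 / 1032 / 1954 / 1238 / 1024.
— Period 4 —
Births: 1070 * 0.408 = 437  |  1954 * 0.087 = 170 → 607
10–19: 597 * 0.963 = 575
20–29: 1175 * 0.972 = 1142
30–39: 1070 * 0.976 = 1044
40–49: 1032 * 0.937 = 967
50–59: 1954 * 0.924 = 1805
60–69: 1238 * 0.941 = 1165
Net migration: 0–9 + 80 → 687; 10–19 + 140 → 715; 20–29 + 150 → 1292; 30–39 + 40 → 1084; 40–49 − 150 → 817; 50–59 + 150 → 1955; 60–69 + 150 → 1315
Giving 687 / 715 / 1292 / 1084 / 817 / 1955 / 1315.
Dependents (band 0–9 + band 60–69) = 687 + 1315 = 2002; working-age = 5863; ratio = 2002/5863 × 100 = 34.1

34.1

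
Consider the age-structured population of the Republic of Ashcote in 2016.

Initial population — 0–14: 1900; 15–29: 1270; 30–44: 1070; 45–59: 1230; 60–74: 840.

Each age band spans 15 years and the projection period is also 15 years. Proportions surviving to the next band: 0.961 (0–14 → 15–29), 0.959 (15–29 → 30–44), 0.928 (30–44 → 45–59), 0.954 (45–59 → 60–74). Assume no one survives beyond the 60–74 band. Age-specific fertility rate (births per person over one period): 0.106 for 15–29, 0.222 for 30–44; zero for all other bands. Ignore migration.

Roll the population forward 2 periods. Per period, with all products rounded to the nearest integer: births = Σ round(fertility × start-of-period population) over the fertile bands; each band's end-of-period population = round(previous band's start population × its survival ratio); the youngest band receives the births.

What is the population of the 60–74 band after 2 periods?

Let band 1 be 0–14 through band 5 = 60–74.
— Period 1 —
Births: 1270 * 0.106 = 135, 1070 * 0.222 = 238 → total 373
Band 2: 1900 * 0.961 = 1826
Band 3: 1270 * 0.959 = 1218
Band 4: 1070 * 0.928 = 993
Band 5: 1230 * 0.954 = 1173
End of period: [373, 1826, 1218, 993, 1173]
— Period 2 —
Births: 1826 * 0.106 = 194, 1218 * 0.222 = 270 → total 464
Band 2: 373 * 0.961 = 358
Band 3: 1826 * 0.959 = 1751
Band 4: 1218 * 0.928 = 1130
Band 5: 993 * 0.954 = 947
End of period: [464, 358, 1751, 1130, 947]

947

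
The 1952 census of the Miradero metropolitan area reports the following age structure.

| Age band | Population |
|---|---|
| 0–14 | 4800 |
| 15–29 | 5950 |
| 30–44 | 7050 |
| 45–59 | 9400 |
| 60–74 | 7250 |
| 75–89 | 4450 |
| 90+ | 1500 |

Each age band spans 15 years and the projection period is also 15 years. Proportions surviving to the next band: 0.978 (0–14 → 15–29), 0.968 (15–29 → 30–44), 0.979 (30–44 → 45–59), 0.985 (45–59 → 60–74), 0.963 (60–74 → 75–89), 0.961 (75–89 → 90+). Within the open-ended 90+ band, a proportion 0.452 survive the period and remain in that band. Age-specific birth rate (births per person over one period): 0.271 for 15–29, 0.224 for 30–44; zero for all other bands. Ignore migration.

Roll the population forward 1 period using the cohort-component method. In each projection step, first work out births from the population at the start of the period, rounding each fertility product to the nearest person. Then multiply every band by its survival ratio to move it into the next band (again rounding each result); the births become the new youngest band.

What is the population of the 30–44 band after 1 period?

5760

Period 1:
Births: 5950 × 0.271 = 1612, 7050 × 0.224 = 1579 → total 3191
15–29: 4800 × 0.978 = 4694
30–44: 5950 × 0.968 = 5760
45–59: 7050 × 0.979 = 6902
60–74: 9400 × 0.985 = 9259
75–89: 7250 × 0.963 = 6982
90+: 4450 × 0.961 + 1500 × 0.452 = 4276 + 678 = 4954
End of period: [3191, 4694, 5760, 6902, 9259, 6982, 4954]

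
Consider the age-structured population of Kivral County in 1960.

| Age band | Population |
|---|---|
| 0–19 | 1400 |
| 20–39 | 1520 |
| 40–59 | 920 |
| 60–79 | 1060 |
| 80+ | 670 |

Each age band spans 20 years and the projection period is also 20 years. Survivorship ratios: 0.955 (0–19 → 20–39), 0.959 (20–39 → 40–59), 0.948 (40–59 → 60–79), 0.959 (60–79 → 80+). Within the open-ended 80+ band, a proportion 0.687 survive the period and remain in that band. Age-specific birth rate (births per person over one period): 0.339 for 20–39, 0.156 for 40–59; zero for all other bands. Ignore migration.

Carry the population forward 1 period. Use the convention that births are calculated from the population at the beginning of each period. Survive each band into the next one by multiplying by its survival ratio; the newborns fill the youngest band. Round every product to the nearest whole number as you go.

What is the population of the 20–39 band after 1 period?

1337

Period 1:
Births: 1520 * 0.339 = 515 ; 920 * 0.156 = 144 — total 659
20–39: 1400 * 0.955 = 1337
40–59: 1520 * 0.959 = 1458
60–79: 920 * 0.948 = 872
80+: 1060 * 0.959 + 670 * 0.687 = 1017 + 460 = 1477
Population now: 0–19=659, 20–39=1337, 40–59=1458, 60–79=872, 80+=1477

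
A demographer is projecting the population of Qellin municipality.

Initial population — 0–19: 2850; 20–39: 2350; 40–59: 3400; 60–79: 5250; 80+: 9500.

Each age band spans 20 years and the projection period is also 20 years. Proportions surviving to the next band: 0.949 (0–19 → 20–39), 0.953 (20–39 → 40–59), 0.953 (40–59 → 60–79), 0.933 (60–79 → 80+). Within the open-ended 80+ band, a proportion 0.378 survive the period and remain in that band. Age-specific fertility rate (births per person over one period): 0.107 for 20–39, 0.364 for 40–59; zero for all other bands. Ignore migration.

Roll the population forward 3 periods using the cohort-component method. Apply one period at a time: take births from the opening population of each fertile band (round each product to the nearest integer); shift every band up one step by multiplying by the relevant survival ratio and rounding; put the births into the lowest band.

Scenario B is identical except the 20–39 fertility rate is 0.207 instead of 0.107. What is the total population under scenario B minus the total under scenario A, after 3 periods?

(Bands numbered youngest = 1 to oldest = 5.)
[period 1]
Births: 2350 * 0.107 = 251, 3400 * 0.364 = 1238 → total 1489
Band 2: 2850 * 0.949 = 2705
Band 3: 2350 * 0.953 = 2240
Band 4: 3400 * 0.953 = 3240
Band 5: 5250 * 0.933 + 9500 * 0.378 = 4898 + 3591 = 8489
Population now: 0–19=1489, 20–39=2705, 40–59=2240, 60–79=3240, 80+=8489
[period 2]
Births: 2705 * 0.107 = 289, 2240 * 0.364 = 815 → total 1104
Band 2: 1489 * 0.949 = 1413
Band 3: 2705 * 0.953 = 2578
Band 4: 2240 * 0.953 = 2135
Band 5: 3240 * 0.933 + 8489 * 0.378 = 3023 + 3209 = 6232
Population now: 0–19=1104, 20–39=1413, 40–59=2578, 60–79=2135, 80+=6232
[period 3]
Births: 1413 * 0.107 = 151, 2578 * 0.364 = 938 → total 1089
Band 2: 1104 * 0.949 = 1048
Band 3: 1413 * 0.953 = 1347
Band 4: 2578 * 0.953 = 2457
Band 5: 2135 * 0.933 + 6232 * 0.378 = 1992 + 2356 = 4348
Population now: 0–19=1089, 20–39=1048, 40–59=1347, 60–79=2457, 80+=4348
Scenario A total after 3 periods: 10289
Scenario B projection —
[period 1]
Births: 2350 * 0.207 = 486, 3400 * 0.364 = 1238 → total 1724
Band 2: 2850 * 0.949 = 2705
Band 3: 2350 * 0.953 = 2240
Band 4: 3400 * 0.953 = 3240
Band 5: 5250 * 0.933 + 9500 * 0.378 = 4898 + 3591 = 8489
Population now: 0–19=1724, 20–39=2705, 40–59=2240, 60–79=3240, 80+=8489
[period 2]
Births: 2705 * 0.207 = 560, 2240 * 0.364 = 815 → total 1375
Band 2: 1724 * 0.949 = 1636
Band 3: 2705 * 0.953 = 2578
Band 4: 2240 * 0.953 = 2135
Band 5: 3240 * 0.933 + 8489 * 0.378 = 3023 + 3209 = 6232
Population now: 0–19=1375, 20–39=1636, 40–59=2578, 60–79=2135, 80+=6232
[period 3]
Births: 1636 * 0.207 = 339, 2578 * 0.364 = 938 → total 1277
Band 2: 1375 * 0.949 = 1305
Band 3: 1636 * 0.953 = 1559
Band 4: 2578 * 0.953 = 2457
Band 5: 2135 * 0.933 + 6232 * 0.378 = 1992 + 2356 = 4348
Population now: 0–19=1277, 20–39=1305, 40–59=1559, 60–79=2457, 80+=4348
Scenario B total after 3 periods: 10946
Difference B − A = 10946 − 10289 = 657

657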